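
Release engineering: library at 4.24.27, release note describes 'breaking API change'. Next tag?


Current: 4.24.27
Change category: 'breaking API change' → major bump
SemVer rule: major bump → increment MAJOR, reset MINOR and PATCH to 0
New: 5.0.0

5.0.0


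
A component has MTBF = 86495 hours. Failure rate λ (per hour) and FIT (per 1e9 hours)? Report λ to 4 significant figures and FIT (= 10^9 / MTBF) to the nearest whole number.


Formula: λ = 1 / MTBF; FIT = λ × 1e9 = 1e9 / MTBF
λ = 1 / 86495 ≈ 1.156e-05 failures/hour
FIT = 1e9 / 86495 ≈ 11561 failures per 1e9 hours (nearest whole number)

λ = 1.156e-05 /h, FIT = 11561


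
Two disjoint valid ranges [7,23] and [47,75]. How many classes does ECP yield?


Valid ranges: [7,23] and [47,75]
Class 1: x < 7 — invalid
Class 2: 7 ≤ x ≤ 23 — valid
Class 3: 23 < x < 47 — invalid (gap between ranges)
Class 4: 47 ≤ x ≤ 75 — valid
Class 5: x > 75 — invalid
Total equivalence classes: 5

5 equivalence classes


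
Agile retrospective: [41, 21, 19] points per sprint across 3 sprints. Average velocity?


Formula: Avg velocity = Total points / Number of sprints
Points: [41, 21, 19]
Sum = 41 + 21 + 19 = 81
Avg velocity = 81 / 3 = 27.0 points/sprint

27.0 points/sprint


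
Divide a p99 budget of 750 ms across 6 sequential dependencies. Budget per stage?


Formula: per_stage = total_budget / stages
per_stage = 750 / 6
per_stage = 125.0 ms

125.0 ms


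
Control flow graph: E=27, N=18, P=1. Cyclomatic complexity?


Formula: V(G) = E - N + 2P
V(G) = 27 - 18 + 2*1
V(G) = 9 + 2
V(G) = 11

11


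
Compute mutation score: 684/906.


Mutation score = killed / total * 100
Mutation score = 684 / 906 * 100
Mutation score = 75.5%

75.5%


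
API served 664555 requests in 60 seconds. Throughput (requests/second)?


Formula: throughput = requests / seconds
throughput = 664555 / 60
throughput = 11075.92 requests/second

11075.92 requests/second


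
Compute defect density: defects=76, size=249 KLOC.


Defect density = defects / KLOC
Defect density = 76 / 249
Defect density = 0.305 defects/KLOC

0.305 defects/KLOC


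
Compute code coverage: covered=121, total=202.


Coverage = covered / total * 100
Coverage = 121 / 202 * 100
Coverage = 59.9%

59.9%


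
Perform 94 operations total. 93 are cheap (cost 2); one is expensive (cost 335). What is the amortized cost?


Formula: Amortized cost = Total cost / Operations
Total cost = (93 * 2) + (1 * 335)
Total cost = 186 + 335 = 521
Amortized = 521 / 94 = 5.5426

5.5426


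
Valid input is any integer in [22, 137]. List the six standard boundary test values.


Range: [22, 137]
Boundaries: just below min, min, min+1, max-1, max, just above max
Values: [21, 22, 23, 136, 137, 138]

[21, 22, 23, 136, 137, 138]


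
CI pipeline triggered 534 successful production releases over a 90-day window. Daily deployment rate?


Formula: deployments per day = releases / days
= 534 / 90
= 5.933 deploys/day
(equivalently, 41.53 deploys/week)

5.933 deploys/day


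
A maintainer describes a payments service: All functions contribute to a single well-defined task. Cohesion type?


Reasoning: Best: single purpose
Type: Functional cohesion

Functional cohesion


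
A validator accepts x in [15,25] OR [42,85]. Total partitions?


Valid ranges: [15,25] and [42,85]
Class 1: x < 15 — invalid
Class 2: 15 ≤ x ≤ 25 — valid
Class 3: 25 < x < 42 — invalid (gap between ranges)
Class 4: 42 ≤ x ≤ 85 — valid
Class 5: x > 85 — invalid
Total equivalence classes: 5

5 equivalence classes


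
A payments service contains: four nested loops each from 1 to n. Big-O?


Reasoning: four levels of nesting
Complexity: O(n^4)

O(n^4)


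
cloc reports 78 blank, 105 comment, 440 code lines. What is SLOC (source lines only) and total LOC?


Total LOC = blank + comment + code
Total LOC = 78 + 105 + 440 = 623
SLOC (source only) = code = 440

Total LOC: 623, SLOC: 440


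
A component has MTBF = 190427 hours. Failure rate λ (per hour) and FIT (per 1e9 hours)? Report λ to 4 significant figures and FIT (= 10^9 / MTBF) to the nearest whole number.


Formula: λ = 1 / MTBF; FIT = λ × 1e9 = 1e9 / MTBF
λ = 1 / 190427 ≈ 5.251e-06 failures/hour
FIT = 1e9 / 190427 ≈ 5251 failures per 1e9 hours (nearest whole number)

λ = 5.251e-06 /h, FIT = 5251


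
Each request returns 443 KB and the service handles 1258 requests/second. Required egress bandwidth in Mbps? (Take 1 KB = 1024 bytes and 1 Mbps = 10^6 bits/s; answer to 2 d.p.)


Formula: Mbps = payload_bytes * RPS * 8 / 1e6
Payload per request = 443 KB = 443 * 1024 = 453632 bytes
Total bytes/sec = 453632 * 1258 = 570669056
Total bits/sec = 570669056 * 8 = 4565352448
Mbps = 4565352448 / 1e6 = 4565.35

4565.35 Mbps


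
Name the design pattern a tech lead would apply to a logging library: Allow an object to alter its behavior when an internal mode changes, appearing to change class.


This matches the State pattern

State


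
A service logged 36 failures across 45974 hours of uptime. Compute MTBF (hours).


Formula: MTBF = Total operating time / Number of failures
MTBF = 45974 / 36
MTBF = 1277.06 hours

1277.06 hours


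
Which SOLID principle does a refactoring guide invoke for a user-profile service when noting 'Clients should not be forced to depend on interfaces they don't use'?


This describes the Interface Segregation Principle (ISP)

Interface Segregation Principle (ISP)


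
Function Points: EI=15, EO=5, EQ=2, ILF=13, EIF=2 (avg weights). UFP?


UFP = EI*4 + EO*5 + EQ*4 + ILF*10 + EIF*7
UFP = 15*4 + 5*5 + 2*4 + 13*10 + 2*7
UFP = 60 + 25 + 8 + 130 + 14
UFP = 237

237


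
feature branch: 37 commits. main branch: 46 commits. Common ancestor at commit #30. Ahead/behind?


Common ancestor: commit #30
feature commits after divergence: 37 - 30 = 7
main commits after divergence: 46 - 30 = 16
feature is 7 commits ahead of main
main is 16 commits ahead of feature

feature ahead: 7, main ahead: 16


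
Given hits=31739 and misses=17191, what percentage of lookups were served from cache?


Formula: hit rate = hits / (hits + misses) * 100
hit rate = 31739 / (31739 + 17191) * 100
hit rate = 31739 / 48930 * 100
hit rate = 64.87%

64.87%


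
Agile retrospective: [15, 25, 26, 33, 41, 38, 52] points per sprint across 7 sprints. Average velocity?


Formula: Avg velocity = Total points / Number of sprints
Points: [15, 25, 26, 33, 41, 38, 52]
Sum = 15 + 25 + 26 + 33 + 41 + 38 + 52 = 230
Avg velocity = 230 / 7 = 32.86 points/sprint

32.86 points/sprint


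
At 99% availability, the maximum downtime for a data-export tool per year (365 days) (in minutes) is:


Formula: allowed downtime = period * (100 - SLA) / 100
Period (year (365 days)) = 525600 minutes
Unavailability fraction = (100 - 99.0) / 100
Allowed downtime = 525600 * (100 - 99.0) / 100
Allowed downtime = 5256.0 minutes

5256.0 minutes


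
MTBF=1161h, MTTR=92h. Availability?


Availability = MTBF / (MTBF + MTTR)
Availability = 1161 / (1161 + 92)
Availability = 1161 / 1253
Availability = 92.6576%

92.6576%


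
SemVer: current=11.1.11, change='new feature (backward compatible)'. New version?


Current: 11.1.11
Change category: 'new feature (backward compatible)' → minor bump
SemVer rule: minor bump → increment MINOR, reset PATCH to 0 (MAJOR unchanged)
New: 11.2.0

11.2.0


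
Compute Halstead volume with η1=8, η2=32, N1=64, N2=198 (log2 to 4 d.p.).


Formula: V = N * log2(η), where N = N1 + N2 and η = η1 + η2
η = 8 + 32 = 40
N = 64 + 198 = 262
log2(40) ≈ 5.3219
V = 262 * 5.3219 = 1394.34

1394.34


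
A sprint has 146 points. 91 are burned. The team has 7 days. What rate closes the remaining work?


Formula: Required rate = Remaining points / Days left
Remaining = 146 - 91 = 55 points
Required rate = 55 / 7 = 7.86 points/day

7.86 points/day


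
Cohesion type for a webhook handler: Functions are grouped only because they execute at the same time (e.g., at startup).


Reasoning: Related by timing only
Type: Temporal cohesion

Temporal cohesion


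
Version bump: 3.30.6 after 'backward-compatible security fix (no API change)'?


Current: 3.30.6
Change category: 'backward-compatible security fix (no API change)' → patch bump
SemVer rule: patch bump → increment PATCH (MAJOR and MINOR unchanged)
New: 3.30.7

3.30.7


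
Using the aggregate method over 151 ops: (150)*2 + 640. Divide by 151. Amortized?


Formula: Amortized cost = Total cost / Operations
Total cost = (150 * 2) + (1 * 640)
Total cost = 300 + 640 = 940
Amortized = 940 / 151 = 6.2252

6.2252


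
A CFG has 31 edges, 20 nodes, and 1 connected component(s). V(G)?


Formula: V(G) = E - N + 2P
V(G) = 31 - 20 + 2*1
V(G) = 11 + 2
V(G) = 13

13


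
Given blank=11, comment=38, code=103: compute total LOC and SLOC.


Total LOC = blank + comment + code
Total LOC = 11 + 38 + 103 = 152
SLOC (source only) = code = 103

Total LOC: 152, SLOC: 103


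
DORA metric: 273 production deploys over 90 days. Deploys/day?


Formula: deployments per day = releases / days
= 273 / 90
= 3.033 deploys/day
(equivalently, 21.23 deploys/week)

3.033 deploys/day


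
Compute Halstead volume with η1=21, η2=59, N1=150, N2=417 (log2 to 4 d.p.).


Formula: V = N * log2(η), where N = N1 + N2 and η = η1 + η2
η = 21 + 59 = 80
N = 150 + 417 = 567
log2(80) ≈ 6.3219
V = 567 * 6.3219 = 3584.52

3584.52


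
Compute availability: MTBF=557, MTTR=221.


Availability = MTBF / (MTBF + MTTR)
Availability = 557 / (557 + 221)
Availability = 557 / 778
Availability = 71.5938%

71.5938%


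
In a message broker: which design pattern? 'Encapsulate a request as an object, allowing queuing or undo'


This matches the Command pattern

Command


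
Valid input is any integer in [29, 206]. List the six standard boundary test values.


Range: [29, 206]
Boundaries: just below min, min, min+1, max-1, max, just above max
Values: [28, 29, 30, 205, 206, 207]

[28, 29, 30, 205, 206, 207]


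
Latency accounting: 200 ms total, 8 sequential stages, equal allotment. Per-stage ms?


Formula: per_stage = total_budget / stages
per_stage = 200 / 8
per_stage = 25.0 ms

25.0 ms


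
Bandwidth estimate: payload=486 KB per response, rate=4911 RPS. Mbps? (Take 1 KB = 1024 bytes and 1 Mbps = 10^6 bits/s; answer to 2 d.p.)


Formula: Mbps = payload_bytes * RPS * 8 / 1e6
Payload per request = 486 KB = 486 * 1024 = 497664 bytes
Total bytes/sec = 497664 * 4911 = 2444027904
Total bits/sec = 2444027904 * 8 = 19552223232
Mbps = 19552223232 / 1e6 = 19552.22

19552.22 Mbps


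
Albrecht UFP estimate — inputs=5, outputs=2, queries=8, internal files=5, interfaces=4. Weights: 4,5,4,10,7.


UFP = EI*4 + EO*5 + EQ*4 + ILF*10 + EIF*7
UFP = 5*4 + 2*5 + 8*4 + 5*10 + 4*7
UFP = 20 + 10 + 32 + 50 + 28
UFP = 140

140


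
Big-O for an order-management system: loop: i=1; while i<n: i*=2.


Reasoning: i doubles each step so iterations are log2(n)
Complexity: O(log n)

O(log n)


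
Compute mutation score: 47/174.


Mutation score = killed / total * 100
Mutation score = 47 / 174 * 100
Mutation score = 27.01%

27.01%


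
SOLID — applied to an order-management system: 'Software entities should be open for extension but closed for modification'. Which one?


This describes the Open/Closed Principle (OCP)

Open/Closed Principle (OCP)


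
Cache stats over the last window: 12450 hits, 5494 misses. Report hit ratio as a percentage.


Formula: hit rate = hits / (hits + misses) * 100
hit rate = 12450 / (12450 + 5494) * 100
hit rate = 12450 / 17944 * 100
hit rate = 69.38%

69.38%


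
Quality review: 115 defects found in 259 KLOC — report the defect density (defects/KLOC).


Defect density = defects / KLOC
Defect density = 115 / 259
Defect density = 0.444 defects/KLOC

0.444 defects/KLOC


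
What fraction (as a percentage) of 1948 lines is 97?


Coverage = covered / total * 100
Coverage = 97 / 1948 * 100
Coverage = 4.98%

4.98%


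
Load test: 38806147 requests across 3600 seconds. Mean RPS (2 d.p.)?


Formula: throughput = requests / seconds
throughput = 38806147 / 3600
throughput = 10779.49 requests/second

10779.49 requests/second


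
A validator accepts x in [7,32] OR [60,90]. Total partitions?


Valid ranges: [7,32] and [60,90]
Class 1: x < 7 — invalid
Class 2: 7 ≤ x ≤ 32 — valid
Class 3: 32 < x < 60 — invalid (gap between ranges)
Class 4: 60 ≤ x ≤ 90 — valid
Class 5: x > 90 — invalid
Total equivalence classes: 5

5 equivalence classes


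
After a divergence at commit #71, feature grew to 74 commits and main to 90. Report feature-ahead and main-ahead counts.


Common ancestor: commit #71
feature commits after divergence: 74 - 71 = 3
main commits after divergence: 90 - 71 = 19
feature is 3 commits ahead of main
main is 19 commits ahead of feature

feature ahead: 3, main ahead: 19


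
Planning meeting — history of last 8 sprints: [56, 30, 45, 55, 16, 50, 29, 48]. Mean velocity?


Formula: Avg velocity = Total points / Number of sprints
Points: [56, 30, 45, 55, 16, 50, 29, 48]
Sum = 56 + 30 + 45 + 55 + 16 + 50 + 29 + 48 = 329
Avg velocity = 329 / 8 = 41.13 points/sprint

41.13 points/sprint


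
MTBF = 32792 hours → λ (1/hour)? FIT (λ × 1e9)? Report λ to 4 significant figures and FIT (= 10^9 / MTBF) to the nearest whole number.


Formula: λ = 1 / MTBF; FIT = λ × 1e9 = 1e9 / MTBF
λ = 1 / 32792 ≈ 3.050e-05 failures/hour
FIT = 1e9 / 32792 ≈ 30495 failures per 1e9 hours (nearest whole number)

λ = 3.050e-05 /h, FIT = 30495


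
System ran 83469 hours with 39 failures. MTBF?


Formula: MTBF = Total operating time / Number of failures
MTBF = 83469 / 39
MTBF = 2140.23 hours

2140.23 hours


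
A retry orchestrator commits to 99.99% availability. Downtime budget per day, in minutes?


Formula: allowed downtime = period * (100 - SLA) / 100
Period (day) = 1440 minutes
Unavailability fraction = (100 - 99.99) / 100
Allowed downtime = 1440 * (100 - 99.99) / 100
Allowed downtime = 0.144 minutes

0.144 minutes


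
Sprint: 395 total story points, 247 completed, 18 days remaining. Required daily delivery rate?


Formula: Required rate = Remaining points / Days left
Remaining = 395 - 247 = 148 points
Required rate = 148 / 18 = 8.22 points/day

8.22 points/day


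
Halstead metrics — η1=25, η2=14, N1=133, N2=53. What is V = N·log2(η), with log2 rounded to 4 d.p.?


Formula: V = N * log2(η), where N = N1 + N2 and η = η1 + η2
η = 25 + 14 = 39
N = 133 + 53 = 186
log2(39) ≈ 5.2854
V = 186 * 5.2854 = 983.08

983.08


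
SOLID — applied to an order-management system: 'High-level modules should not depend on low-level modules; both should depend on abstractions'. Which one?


This describes the Dependency Inversion Principle (DIP)

Dependency Inversion Principle (DIP)


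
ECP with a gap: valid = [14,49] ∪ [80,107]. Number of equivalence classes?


Valid ranges: [14,49] and [80,107]
Class 1: x < 14 — invalid
Class 2: 14 ≤ x ≤ 49 — valid
Class 3: 49 < x < 80 — invalid (gap between ranges)
Class 4: 80 ≤ x ≤ 107 — valid
Class 5: x > 107 — invalid
Total equivalence classes: 5

5 equivalence classes


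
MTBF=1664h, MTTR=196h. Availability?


Availability = MTBF / (MTBF + MTTR)
Availability = 1664 / (1664 + 196)
Availability = 1664 / 1860
Availability = 89.4624%

89.4624%


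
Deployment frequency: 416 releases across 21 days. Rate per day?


Formula: deployments per day = releases / days
= 416 / 21
= 19.81 deploys/day
(equivalently, 138.67 deploys/week)

19.81 deploys/day


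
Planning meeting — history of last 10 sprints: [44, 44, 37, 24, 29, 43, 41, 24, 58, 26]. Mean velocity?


Formula: Avg velocity = Total points / Number of sprints
Points: [44, 44, 37, 24, 29, 43, 41, 24, 58, 26]
Sum = 44 + 44 + 37 + 24 + 29 + 43 + 41 + 24 + 58 + 26 = 370
Avg velocity = 370 / 10 = 37.0 points/sprint

37.0 points/sprint


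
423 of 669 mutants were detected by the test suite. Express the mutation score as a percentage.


Mutation score = killed / total * 100
Mutation score = 423 / 669 * 100
Mutation score = 63.23%

63.23%


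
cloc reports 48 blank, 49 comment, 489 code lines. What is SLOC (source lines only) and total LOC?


Total LOC = blank + comment + code
Total LOC = 48 + 49 + 489 = 586
SLOC (source only) = code = 489

Total LOC: 586, SLOC: 489


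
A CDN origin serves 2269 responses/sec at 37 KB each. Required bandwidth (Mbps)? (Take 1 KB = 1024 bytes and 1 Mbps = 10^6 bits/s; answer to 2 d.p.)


Formula: Mbps = payload_bytes * RPS * 8 / 1e6
Payload per request = 37 KB = 37 * 1024 = 37888 bytes
Total bytes/sec = 37888 * 2269 = 85967872
Total bits/sec = 85967872 * 8 = 687742976
Mbps = 687742976 / 1e6 = 687.74

687.74 Mbps


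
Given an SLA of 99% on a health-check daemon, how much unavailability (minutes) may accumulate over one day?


Formula: allowed downtime = period * (100 - SLA) / 100
Period (day) = 1440 minutes
Unavailability fraction = (100 - 99.0) / 100
Allowed downtime = 1440 * (100 - 99.0) / 100
Allowed downtime = 14.4 minutes

14.4 minutes


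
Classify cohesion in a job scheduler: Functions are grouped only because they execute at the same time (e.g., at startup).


Reasoning: Related by timing only
Type: Temporal cohesion

Temporal cohesion


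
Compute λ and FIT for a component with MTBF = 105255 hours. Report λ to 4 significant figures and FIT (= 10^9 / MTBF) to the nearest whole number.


Formula: λ = 1 / MTBF; FIT = λ × 1e9 = 1e9 / MTBF
λ = 1 / 105255 ≈ 9.501e-06 failures/hour
FIT = 1e9 / 105255 ≈ 9501 failures per 1e9 hours (nearest whole number)

λ = 9.501e-06 /h, FIT = 9501


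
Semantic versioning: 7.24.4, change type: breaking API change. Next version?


Current: 7.24.4
Change category: 'breaking API change' → major bump
SemVer rule: major bump → increment MAJOR, reset MINOR and PATCH to 0
New: 8.0.0

8.0.0


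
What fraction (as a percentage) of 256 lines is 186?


Coverage = covered / total * 100
Coverage = 186 / 256 * 100
Coverage = 72.66%

72.66%


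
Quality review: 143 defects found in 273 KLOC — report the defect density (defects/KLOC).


Defect density = defects / KLOC
Defect density = 143 / 273
Defect density = 0.524 defects/KLOC

0.524 defects/KLOC


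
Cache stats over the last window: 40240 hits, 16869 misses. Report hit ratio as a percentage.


Formula: hit rate = hits / (hits + misses) * 100
hit rate = 40240 / (40240 + 16869) * 100
hit rate = 40240 / 57109 * 100
hit rate = 70.46%

70.46%


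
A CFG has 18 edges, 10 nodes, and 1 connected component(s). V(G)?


Formula: V(G) = E - N + 2P
V(G) = 18 - 10 + 2*1
V(G) = 8 + 2
V(G) = 10

10


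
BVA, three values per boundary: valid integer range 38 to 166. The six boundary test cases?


Range: [38, 166]
Boundaries: just below min, min, min+1, max-1, max, just above max
Values: [37, 38, 39, 165, 166, 167]

[37, 38, 39, 165, 166, 167]


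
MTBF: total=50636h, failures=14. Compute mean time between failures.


Formula: MTBF = Total operating time / Number of failures
MTBF = 50636 / 14
MTBF = 3616.86 hours

3616.86 hours


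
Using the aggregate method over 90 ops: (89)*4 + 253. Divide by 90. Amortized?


Formula: Amortized cost = Total cost / Operations
Total cost = (89 * 4) + (1 * 253)
Total cost = 356 + 253 = 609
Amortized = 609 / 90 = 6.7667

6.7667


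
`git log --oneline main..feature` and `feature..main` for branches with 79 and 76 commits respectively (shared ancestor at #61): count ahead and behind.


Common ancestor: commit #61
feature commits after divergence: 79 - 61 = 18
main commits after divergence: 76 - 61 = 15
feature is 18 commits ahead of main
main is 15 commits ahead of feature

feature ahead: 18, main ahead: 15


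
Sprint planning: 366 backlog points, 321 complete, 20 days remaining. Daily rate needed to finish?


Formula: Required rate = Remaining points / Days left
Remaining = 366 - 321 = 45 points
Required rate = 45 / 20 = 2.25 points/day

2.25 points/day


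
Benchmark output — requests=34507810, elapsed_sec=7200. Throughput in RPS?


Formula: throughput = requests / seconds
throughput = 34507810 / 7200
throughput = 4792.75 requests/second

4792.75 requests/second


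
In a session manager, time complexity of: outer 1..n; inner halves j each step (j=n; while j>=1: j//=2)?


Reasoning: n times log n
Complexity: O(n log n)

O(n log n)


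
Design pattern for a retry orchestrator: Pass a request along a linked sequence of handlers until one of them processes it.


This matches the Chain of Responsibility pattern

Chain of Responsibility


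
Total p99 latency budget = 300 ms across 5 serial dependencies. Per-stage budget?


Formula: per_stage = total_budget / stages
per_stage = 300 / 5
per_stage = 60.0 ms

60.0 ms


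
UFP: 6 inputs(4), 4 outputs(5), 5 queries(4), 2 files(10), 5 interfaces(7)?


UFP = EI*4 + EO*5 + EQ*4 + ILF*10 + EIF*7
UFP = 6*4 + 4*5 + 5*4 + 2*10 + 5*7
UFP = 24 + 20 + 20 + 20 + 35
UFP = 119

119


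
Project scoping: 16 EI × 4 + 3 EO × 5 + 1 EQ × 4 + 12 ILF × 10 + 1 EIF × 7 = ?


UFP = EI*4 + EO*5 + EQ*4 + ILF*10 + EIF*7
UFP = 16*4 + 3*5 + 1*4 + 12*10 + 1*7
UFP = 64 + 15 + 4 + 120 + 7
UFP = 210

210


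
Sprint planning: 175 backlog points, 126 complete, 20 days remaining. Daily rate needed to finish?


Formula: Required rate = Remaining points / Days left
Remaining = 175 - 126 = 49 points
Required rate = 49 / 20 = 2.45 points/day

2.45 points/day


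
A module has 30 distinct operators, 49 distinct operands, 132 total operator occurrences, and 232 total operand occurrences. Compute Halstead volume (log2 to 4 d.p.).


Formula: V = N * log2(η), where N = N1 + N2 and η = η1 + η2
η = 30 + 49 = 79
N = 132 + 232 = 364
log2(79) ≈ 6.3038
V = 364 * 6.3038 = 2294.58

2294.58


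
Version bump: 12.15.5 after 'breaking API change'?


Current: 12.15.5
Change category: 'breaking API change' → major bump
SemVer rule: major bump → increment MAJOR, reset MINOR and PATCH to 0
New: 13.0.0

13.0.0


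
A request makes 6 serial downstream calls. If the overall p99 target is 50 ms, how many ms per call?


Formula: per_stage = total_budget / stages
per_stage = 50 / 6
per_stage = 8.33 ms

8.33 ms


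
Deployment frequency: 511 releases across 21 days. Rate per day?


Formula: deployments per day = releases / days
= 511 / 21
= 24.333 deploys/day
(equivalently, 170.33 deploys/week)

24.333 deploys/day


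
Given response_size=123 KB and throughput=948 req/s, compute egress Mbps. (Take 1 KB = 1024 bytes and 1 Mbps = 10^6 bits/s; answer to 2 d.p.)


Formula: Mbps = payload_bytes * RPS * 8 / 1e6
Payload per request = 123 KB = 123 * 1024 = 125952 bytes
Total bytes/sec = 125952 * 948 = 119402496
Total bits/sec = 119402496 * 8 = 955219968
Mbps = 955219968 / 1e6 = 955.22

955.22 Mbps


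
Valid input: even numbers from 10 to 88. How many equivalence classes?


Constraint: even integers in [10, 88]
Class 1: x < 10 — out-of-range invalid
Class 2: x in [10,88] but odd — wrong type invalid
Class 3: x in [10,88] and even — valid
Class 4: x > 88 — out-of-range invalid
Total equivalence classes: 4

4 equivalence classes


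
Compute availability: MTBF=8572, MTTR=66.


Availability = MTBF / (MTBF + MTTR)
Availability = 8572 / (8572 + 66)
Availability = 8572 / 8638
Availability = 99.2359%

99.2359%


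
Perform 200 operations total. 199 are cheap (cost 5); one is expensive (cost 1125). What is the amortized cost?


Formula: Amortized cost = Total cost / Operations
Total cost = (199 * 5) + (1 * 1125)
Total cost = 995 + 1125 = 2120
Amortized = 2120 / 200 = 10.6

10.6


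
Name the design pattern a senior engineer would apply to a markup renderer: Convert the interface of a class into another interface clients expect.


This matches the Adapter pattern

Adapter


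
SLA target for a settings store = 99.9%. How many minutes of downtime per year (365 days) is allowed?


Formula: allowed downtime = period * (100 - SLA) / 100
Period (year (365 days)) = 525600 minutes
Unavailability fraction = (100 - 99.9) / 100
Allowed downtime = 525600 * (100 - 99.9) / 100
Allowed downtime = 525.6 minutes

525.6 minutes


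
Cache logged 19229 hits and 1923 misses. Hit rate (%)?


Formula: hit rate = hits / (hits + misses) * 100
hit rate = 19229 / (19229 + 1923) * 100
hit rate = 19229 / 21152 * 100
hit rate = 90.91%

90.91%


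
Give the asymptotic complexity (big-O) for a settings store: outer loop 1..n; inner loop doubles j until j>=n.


Reasoning: linear outer times logarithmic inner
Complexity: O(n log n)

O(n log n)


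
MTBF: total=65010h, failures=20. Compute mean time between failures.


Formula: MTBF = Total operating time / Number of failures
MTBF = 65010 / 20
MTBF = 3250.5 hours

3250.5 hours


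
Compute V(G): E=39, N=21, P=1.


Formula: V(G) = E - N + 2P
V(G) = 39 - 21 + 2*1
V(G) = 18 + 2
V(G) = 20

20


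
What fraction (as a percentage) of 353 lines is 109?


Coverage = covered / total * 100
Coverage = 109 / 353 * 100
Coverage = 30.88%

30.88%


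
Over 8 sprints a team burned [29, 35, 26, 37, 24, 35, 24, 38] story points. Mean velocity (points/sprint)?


Formula: Avg velocity = Total points / Number of sprints
Points: [29, 35, 26, 37, 24, 35, 24, 38]
Sum = 29 + 35 + 26 + 37 + 24 + 35 + 24 + 38 = 248
Avg velocity = 248 / 8 = 31.0 points/sprint

31.0 points/sprint


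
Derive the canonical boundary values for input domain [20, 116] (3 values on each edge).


Range: [20, 116]
Boundaries: just below min, min, min+1, max-1, max, just above max
Values: [19, 20, 21, 115, 116, 117]

[19, 20, 21, 115, 116, 117]


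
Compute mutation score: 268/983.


Mutation score = killed / total * 100
Mutation score = 268 / 983 * 100
Mutation score = 27.26%

27.26%


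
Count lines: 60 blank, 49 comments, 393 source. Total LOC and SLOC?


Total LOC = blank + comment + code
Total LOC = 60 + 49 + 393 = 502
SLOC (source only) = code = 393

Total LOC: 502, SLOC: 393


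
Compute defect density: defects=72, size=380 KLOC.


Defect density = defects / KLOC
Defect density = 72 / 380
Defect density = 0.189 defects/KLOC

0.189 defects/KLOC


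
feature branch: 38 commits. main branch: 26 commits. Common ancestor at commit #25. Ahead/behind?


Common ancestor: commit #25
feature commits after divergence: 38 - 25 = 13
main commits after divergence: 26 - 25 = 1
feature is 13 commits ahead of main
main is 1 commits ahead of feature

feature ahead: 13, main ahead: 1


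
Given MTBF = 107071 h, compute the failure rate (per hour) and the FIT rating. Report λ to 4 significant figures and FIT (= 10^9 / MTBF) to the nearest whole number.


Formula: λ = 1 / MTBF; FIT = λ × 1e9 = 1e9 / MTBF
λ = 1 / 107071 ≈ 9.340e-06 failures/hour
FIT = 1e9 / 107071 ≈ 9340 failures per 1e9 hours (nearest whole number)

λ = 9.340e-06 /h, FIT = 9340


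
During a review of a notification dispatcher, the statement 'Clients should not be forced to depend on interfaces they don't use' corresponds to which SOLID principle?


This describes the Interface Segregation Principle (ISP)

Interface Segregation Principle (ISP)


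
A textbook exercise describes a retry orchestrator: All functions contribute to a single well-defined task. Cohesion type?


Reasoning: Best: single purpose
Type: Functional cohesion

Functional cohesion


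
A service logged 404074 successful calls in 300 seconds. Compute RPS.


Formula: throughput = requests / seconds
throughput = 404074 / 300
throughput = 1346.91 requests/second

1346.91 requests/second


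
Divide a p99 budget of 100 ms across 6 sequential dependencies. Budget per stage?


Formula: per_stage = total_budget / stages
per_stage = 100 / 6
per_stage = 16.67 ms

16.67 ms


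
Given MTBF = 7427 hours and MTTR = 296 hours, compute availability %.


Availability = MTBF / (MTBF + MTTR)
Availability = 7427 / (7427 + 296)
Availability = 7427 / 7723
Availability = 96.1673%

96.1673%


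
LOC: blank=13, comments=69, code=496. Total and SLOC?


Total LOC = blank + comment + code
Total LOC = 13 + 69 + 496 = 578
SLOC (source only) = code = 496

Total LOC: 578, SLOC: 496


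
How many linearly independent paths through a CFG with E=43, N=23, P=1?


Formula: V(G) = E - N + 2P
V(G) = 43 - 23 + 2*1
V(G) = 20 + 2
V(G) = 22

22


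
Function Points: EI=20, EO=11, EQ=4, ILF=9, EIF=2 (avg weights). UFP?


UFP = EI*4 + EO*5 + EQ*4 + ILF*10 + EIF*7
UFP = 20*4 + 11*5 + 4*4 + 9*10 + 2*7
UFP = 80 + 55 + 16 + 90 + 14
UFP = 255

255


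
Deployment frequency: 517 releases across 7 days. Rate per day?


Formula: deployments per day = releases / days
= 517 / 7
= 73.857 deploys/day
(equivalently, 517.0 deploys/week)

73.857 deploys/day


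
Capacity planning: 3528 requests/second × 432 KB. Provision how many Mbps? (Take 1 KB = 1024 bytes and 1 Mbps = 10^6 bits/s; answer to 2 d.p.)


Formula: Mbps = payload_bytes * RPS * 8 / 1e6
Payload per request = 432 KB = 432 * 1024 = 442368 bytes
Total bytes/sec = 442368 * 3528 = 1560674304
Total bits/sec = 1560674304 * 8 = 12485394432
Mbps = 12485394432 / 1e6 = 12485.39

12485.39 Mbps


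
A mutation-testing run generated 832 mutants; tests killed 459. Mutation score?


Mutation score = killed / total * 100
Mutation score = 459 / 832 * 100
Mutation score = 55.17%

55.17%


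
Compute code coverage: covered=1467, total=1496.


Coverage = covered / total * 100
Coverage = 1467 / 1496 * 100
Coverage = 98.06%

98.06%


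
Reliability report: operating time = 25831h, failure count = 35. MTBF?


Formula: MTBF = Total operating time / Number of failures
MTBF = 25831 / 35
MTBF = 738.03 hours

738.03 hours


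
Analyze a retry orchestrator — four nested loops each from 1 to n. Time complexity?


Reasoning: four levels of nesting
Complexity: O(n^4)

O(n^4)


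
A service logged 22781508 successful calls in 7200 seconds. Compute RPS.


Formula: throughput = requests / seconds
throughput = 22781508 / 7200
throughput = 3164.1 requests/second

3164.1 requests/second


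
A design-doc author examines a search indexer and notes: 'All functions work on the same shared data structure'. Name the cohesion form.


Reasoning: Functions share data
Type: Communicational cohesion

Communicational cohesion


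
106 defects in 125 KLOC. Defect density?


Defect density = defects / KLOC
Defect density = 106 / 125
Defect density = 0.848 defects/KLOC

0.848 defects/KLOC


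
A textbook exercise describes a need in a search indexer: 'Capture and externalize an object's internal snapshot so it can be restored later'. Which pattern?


This matches the Memento pattern

Memento


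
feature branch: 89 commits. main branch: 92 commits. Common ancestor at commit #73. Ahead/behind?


Common ancestor: commit #73
feature commits after divergence: 89 - 73 = 16
main commits after divergence: 92 - 73 = 19
feature is 16 commits ahead of main
main is 19 commits ahead of feature

feature ahead: 16, main ahead: 19


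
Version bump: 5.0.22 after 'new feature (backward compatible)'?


Current: 5.0.22
Change category: 'new feature (backward compatible)' → minor bump
SemVer rule: minor bump → increment MINOR, reset PATCH to 0 (MAJOR unchanged)
New: 5.1.0

5.1.0


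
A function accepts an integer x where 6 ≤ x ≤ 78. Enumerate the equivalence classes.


Valid range: [6, 78]
Class 1: x < 6 — invalid
Class 2: 6 ≤ x ≤ 78 — valid
Class 3: x > 78 — invalid
Total equivalence classes: 3

3 equivalence classes


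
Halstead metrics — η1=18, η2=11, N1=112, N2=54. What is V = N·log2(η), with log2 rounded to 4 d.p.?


Formula: V = N * log2(η), where N = N1 + N2 and η = η1 + η2
η = 18 + 11 = 29
N = 112 + 54 = 166
log2(29) ≈ 4.8580
V = 166 * 4.8580 = 806.43

806.43


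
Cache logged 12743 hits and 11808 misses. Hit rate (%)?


Formula: hit rate = hits / (hits + misses) * 100
hit rate = 12743 / (12743 + 11808) * 100
hit rate = 12743 / 24551 * 100
hit rate = 51.9%

51.9%


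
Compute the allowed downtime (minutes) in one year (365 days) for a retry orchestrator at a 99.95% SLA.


Formula: allowed downtime = period * (100 - SLA) / 100
Period (year (365 days)) = 525600 minutes
Unavailability fraction = (100 - 99.95) / 100
Allowed downtime = 525600 * (100 - 99.95) / 100
Allowed downtime = 262.8 minutes

262.8 minutes


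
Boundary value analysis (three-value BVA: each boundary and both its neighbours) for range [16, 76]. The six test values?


Range: [16, 76]
Boundaries: just below min, min, min+1, max-1, max, just above max
Values: [15, 16, 17, 75, 76, 77]

[15, 16, 17, 75, 76, 77]


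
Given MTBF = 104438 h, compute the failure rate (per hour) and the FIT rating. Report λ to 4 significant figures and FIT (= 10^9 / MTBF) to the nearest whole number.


Formula: λ = 1 / MTBF; FIT = λ × 1e9 = 1e9 / MTBF
λ = 1 / 104438 ≈ 9.575e-06 failures/hour
FIT = 1e9 / 104438 ≈ 9575 failures per 1e9 hours (nearest whole number)

λ = 9.575e-06 /h, FIT = 9575


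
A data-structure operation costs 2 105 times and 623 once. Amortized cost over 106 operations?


Formula: Amortized cost = Total cost / Operations
Total cost = (105 * 2) + (1 * 623)
Total cost = 210 + 623 = 833
Amortized = 833 / 106 = 7.8585

7.8585


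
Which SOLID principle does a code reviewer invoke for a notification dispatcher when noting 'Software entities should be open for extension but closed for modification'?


This describes the Open/Closed Principle (OCP)

Open/Closed Principle (OCP)


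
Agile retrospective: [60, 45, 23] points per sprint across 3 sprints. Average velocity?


Formula: Avg velocity = Total points / Number of sprints
Points: [60, 45, 23]
Sum = 60 + 45 + 23 = 128
Avg velocity = 128 / 3 = 42.67 points/sprint

42.67 points/sprint


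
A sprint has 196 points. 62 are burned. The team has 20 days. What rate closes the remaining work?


Formula: Required rate = Remaining points / Days left
Remaining = 196 - 62 = 134 points
Required rate = 134 / 20 = 6.7 points/day

6.7 points/day


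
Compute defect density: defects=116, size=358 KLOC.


Defect density = defects / KLOC
Defect density = 116 / 358
Defect density = 0.324 defects/KLOC

0.324 defects/KLOC


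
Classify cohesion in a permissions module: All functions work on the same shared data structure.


Reasoning: Functions share data
Type: Communicational cohesion

Communicational cohesion


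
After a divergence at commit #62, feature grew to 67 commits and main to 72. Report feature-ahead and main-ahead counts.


Common ancestor: commit #62
feature commits after divergence: 67 - 62 = 5
main commits after divergence: 72 - 62 = 10
feature is 5 commits ahead of main
main is 10 commits ahead of feature

feature ahead: 5, main ahead: 10


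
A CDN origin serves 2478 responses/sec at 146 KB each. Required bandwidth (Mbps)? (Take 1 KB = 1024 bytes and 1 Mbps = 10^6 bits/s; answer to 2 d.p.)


Formula: Mbps = payload_bytes * RPS * 8 / 1e6
Payload per request = 146 KB = 146 * 1024 = 149504 bytes
Total bytes/sec = 149504 * 2478 = 370470912
Total bits/sec = 370470912 * 8 = 2963767296
Mbps = 2963767296 / 1e6 = 2963.77

2963.77 Mbps


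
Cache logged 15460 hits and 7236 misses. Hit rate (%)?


Formula: hit rate = hits / (hits + misses) * 100
hit rate = 15460 / (15460 + 7236) * 100
hit rate = 15460 / 22696 * 100
hit rate = 68.12%

68.12%


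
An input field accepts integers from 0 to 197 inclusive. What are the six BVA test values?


Range: [0, 197]
Boundaries: just below min, min, min+1, max-1, max, just above max
Values: [-1, 0, 1, 196, 197, 198]

[-1, 0, 1, 196, 197, 198]


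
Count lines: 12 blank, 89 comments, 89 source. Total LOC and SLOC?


Total LOC = blank + comment + code
Total LOC = 12 + 89 + 89 = 190
SLOC (source only) = code = 89

Total LOC: 190, SLOC: 89


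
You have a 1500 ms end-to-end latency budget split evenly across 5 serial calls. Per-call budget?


Formula: per_stage = total_budget / stages
per_stage = 1500 / 5
per_stage = 300.0 ms

300.0 ms


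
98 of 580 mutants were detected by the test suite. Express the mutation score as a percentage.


Mutation score = killed / total * 100
Mutation score = 98 / 580 * 100
Mutation score = 16.9%

16.9%


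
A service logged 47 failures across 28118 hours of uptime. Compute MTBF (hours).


Formula: MTBF = Total operating time / Number of failures
MTBF = 28118 / 47
MTBF = 598.26 hours

598.26 hours


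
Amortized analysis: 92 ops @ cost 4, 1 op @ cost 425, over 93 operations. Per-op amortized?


Formula: Amortized cost = Total cost / Operations
Total cost = (92 * 4) + (1 * 425)
Total cost = 368 + 425 = 793
Amortized = 793 / 93 = 8.5269

8.5269


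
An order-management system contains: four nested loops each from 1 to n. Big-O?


Reasoning: four levels of nesting
Complexity: O(n^4)

O(n^4)


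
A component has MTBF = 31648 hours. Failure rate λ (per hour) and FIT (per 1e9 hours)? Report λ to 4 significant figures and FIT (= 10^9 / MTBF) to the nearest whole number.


Formula: λ = 1 / MTBF; FIT = λ × 1e9 = 1e9 / MTBF
λ = 1 / 31648 ≈ 3.160e-05 failures/hour
FIT = 1e9 / 31648 ≈ 31598 failures per 1e9 hours (nearest whole number)

λ = 3.160e-05 /h, FIT = 31598


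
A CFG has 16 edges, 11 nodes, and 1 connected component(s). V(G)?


Formula: V(G) = E - N + 2P
V(G) = 16 - 11 + 2*1
V(G) = 5 + 2
V(G) = 7

7


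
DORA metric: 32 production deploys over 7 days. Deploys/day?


Formula: deployments per day = releases / days
= 32 / 7
= 4.571 deploys/day
(equivalently, 32.0 deploys/week)

4.571 deploys/day


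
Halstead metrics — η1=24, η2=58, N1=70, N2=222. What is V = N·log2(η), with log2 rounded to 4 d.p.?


Formula: V = N * log2(η), where N = N1 + N2 and η = η1 + η2
η = 24 + 58 = 82
N = 70 + 222 = 292
log2(82) ≈ 6.3576
V = 292 * 6.3576 = 1856.42

1856.42


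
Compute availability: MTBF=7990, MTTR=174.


Availability = MTBF / (MTBF + MTTR)
Availability = 7990 / (7990 + 174)
Availability = 7990 / 8164
Availability = 97.8687%

97.8687%


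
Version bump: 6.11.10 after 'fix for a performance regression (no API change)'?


Current: 6.11.10
Change category: 'fix for a performance regression (no API change)' → patch bump
SemVer rule: patch bump → increment PATCH (MAJOR and MINOR unchanged)
New: 6.11.11

6.11.11


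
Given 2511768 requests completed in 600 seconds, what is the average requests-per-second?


Formula: throughput = requests / seconds
throughput = 2511768 / 600
throughput = 4186.28 requests/second

4186.28 requests/second


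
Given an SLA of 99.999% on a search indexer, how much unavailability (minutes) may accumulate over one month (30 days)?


Formula: allowed downtime = period * (100 - SLA) / 100
Period (month (30 days)) = 43200 minutes
Unavailability fraction = (100 - 99.999) / 100
Allowed downtime = 43200 * (100 - 99.999) / 100
Allowed downtime = 0.432 minutes

0.432 minutes


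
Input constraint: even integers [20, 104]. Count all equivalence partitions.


Constraint: even integers in [20, 104]
Class 1: x < 20 — out-of-range invalid
Class 2: x in [20,104] but odd — wrong type invalid
Class 3: x in [20,104] and even — valid
Class 4: x > 104 — out-of-range invalid
Total equivalence classes: 4

4 equivalence classes


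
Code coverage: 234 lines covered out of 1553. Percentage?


Coverage = covered / total * 100
Coverage = 234 / 1553 * 100
Coverage = 15.07%

15.07%
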